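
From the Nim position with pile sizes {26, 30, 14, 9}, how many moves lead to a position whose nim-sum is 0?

3

Compute the nim-sum pairwise:
26 ^ 30 = 4
4 ^ 14 = 10
10 ^ 9 = 3
The overall nim-sum is X = 3. A pile of size p has a winning move iff p XOR X < p (reduce it to p XOR X).
  26: 26 XOR 3 = 25 < 26 — winning move (to 25).
  30: 30 XOR 3 = 29 < 30 — winning move (to 29).
  14: 14 XOR 3 = 13 < 14 — winning move (to 13).
  9: 9 XOR 3 = 10 ≥ 9 — no move.
That gives 3 winning moves.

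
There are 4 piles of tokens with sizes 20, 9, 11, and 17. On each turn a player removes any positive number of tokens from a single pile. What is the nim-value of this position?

7

Write each in binary and XOR column by column:
  10100  (20)
  01001  (9)
  01011  (11)
  10001  (17)
  -----
  00111  (7)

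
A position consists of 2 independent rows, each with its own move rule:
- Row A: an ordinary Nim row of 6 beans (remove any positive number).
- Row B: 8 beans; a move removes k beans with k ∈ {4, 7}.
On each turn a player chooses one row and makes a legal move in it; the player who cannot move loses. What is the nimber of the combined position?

Row A is a plain Nim row of size 6, so its Grundy value is 6.
Grundy values for row B (subtraction set {4, 7}):
k:     0  1  2  3  4  5  6  7  8
g(k):  0  0  0  0  1  1  1  1  2
So g(8) = 2.
By the Sprague-Grundy theorem, the Grundy value of a sum of independent games is the XOR of the component values.
Combined value = 6 XOR 2 = 4.

4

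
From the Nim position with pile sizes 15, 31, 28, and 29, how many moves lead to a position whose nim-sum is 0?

3

Compute the nim-sum pairwise:
15 XOR 31 = 16
16 XOR 28 = 12
12 XOR 29 = 17
The overall nim-sum is X = 17. A pile of size p has a winning move iff p XOR X < p (reduce it to p XOR X).
  15: 15 XOR 17 = 30 ≥ 15 — no move.
  31: 31 XOR 17 = 14 < 31 — winning move (to 14).
  28: 28 XOR 17 = 13 < 28 — winning move (to 13).
  29: 29 XOR 17 = 12 < 29 — winning move (to 12).
That gives 3 winning moves.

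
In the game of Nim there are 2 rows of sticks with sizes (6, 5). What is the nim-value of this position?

Nim-sum: 6 ⊕ 5 = 3.

3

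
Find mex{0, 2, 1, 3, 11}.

The values 0, 1, 2, 3 are all present; 4 is the first non-negative integer missing from the set.

4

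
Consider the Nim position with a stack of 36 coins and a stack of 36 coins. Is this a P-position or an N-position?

P-position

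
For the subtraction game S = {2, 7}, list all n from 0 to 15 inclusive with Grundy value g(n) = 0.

0, 1, 4, 5, 9, 10, 13, 14

Build the Grundy sequence with g(k) = mex{g(k−s) : s ∈ {2, 7}, s ≤ k}:
k:     0  1  2  3  4  5  6  7  8  9 10 11 12 13 14 15
g(k):  0  0  1  1  0  0  1  1  2  0  0  1  1  0  0  1
The P-positions (g = 0) in 0..15 are 0, 1, 4, 5, 9, 10, 13, 14.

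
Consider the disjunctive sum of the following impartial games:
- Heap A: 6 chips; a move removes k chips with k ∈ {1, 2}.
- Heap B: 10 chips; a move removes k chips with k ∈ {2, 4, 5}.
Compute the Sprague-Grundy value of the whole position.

Grundy values for heap A (subtraction set {1, 2}):
g(0) = mex{} = 0
g(1) = mex{0} = 1
g(2) = mex{0,1} = 2
g(3) = mex{1,2} = 0
g(4) = mex{0,2} = 1
g(5) = mex{0,1} = 2
g(6) = mex{1,2} = 0
So g(6) = 0.
Build the Grundy sequence for heap B with g(k) = mex{g(k−s) : s ∈ {2, 4, 5}, s ≤ k}:
k:     0  1  2  3  4  5  6  7  8  9 10
g(k):  0  0  1  1  2  2  3  0  0  1  1
So g(10) = 1.
The value of a disjunctive sum is the nim-sum of the parts.
Combined value = 0 ⊕ 1 = 1.

1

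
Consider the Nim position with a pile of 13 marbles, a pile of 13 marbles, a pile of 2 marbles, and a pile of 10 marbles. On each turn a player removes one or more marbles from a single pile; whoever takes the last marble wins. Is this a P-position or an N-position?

Write each in binary and XOR column by column:
  1101  (13)
  1101  (13)
  0010  (2)
  1010  (10)
  ----
  1000  (8)
The nim-sum is 8 ≠ 0, so this is an N-position: the player to move can win.

N-position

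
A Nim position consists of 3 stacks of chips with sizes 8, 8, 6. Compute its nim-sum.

6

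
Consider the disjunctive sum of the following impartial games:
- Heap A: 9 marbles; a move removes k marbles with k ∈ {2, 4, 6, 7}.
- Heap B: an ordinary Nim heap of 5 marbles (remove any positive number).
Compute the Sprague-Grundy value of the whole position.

Build the Grundy sequence for heap A with g(k) = mex{g(k−s) : s ∈ {2, 4, 6, 7}, s ≤ k}:
k:     0  1  2  3  4  5  6  7  8  9
g(k):  0  0  1  1  2  2  3  3  4  0
So g(9) = 0.
Heap B is a plain Nim heap of size 5, so its Grundy value is 5.
By the Sprague-Grundy theorem, the Grundy value of a sum of independent games is the XOR of the component values.
Combined value = 0 XOR 5 = 5.

5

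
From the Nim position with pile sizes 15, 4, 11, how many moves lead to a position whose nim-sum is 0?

Compute the nim-sum pairwise:
15 XOR 4 = 11
11 XOR 11 = 0
The nim-sum is already 0, so every move leaves a nonzero nim-sum — there are no winning moves.

0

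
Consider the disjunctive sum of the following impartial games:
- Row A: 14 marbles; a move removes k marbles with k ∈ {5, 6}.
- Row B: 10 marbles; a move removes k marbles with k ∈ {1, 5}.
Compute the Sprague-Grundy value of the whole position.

For row A, compute g(0), g(1), … with moves {5, 6}:
g(0) = mex{} = 0
g(1) = mex{} = 0
g(2) = mex{} = 0
g(3) = mex{} = 0
g(4) = mex{} = 0
g(5) = mex{0} = 1
g(6) = mex{0} = 1
g(7) = mex{0} = 1
g(8) = mex{0} = 1
g(9) = mex{0} = 1
g(10) = mex{0,1} = 2
g(11) = mex{1} = 0
g(12) = mex{1} = 0
g(13) = mex{1} = 0
g(14) = mex{1} = 0
So g(14) = 0.
Build the Grundy sequence for row B with g(k) = mex{g(k−s) : s ∈ {1, 5}, s ≤ k}:
k:     0  1  2  3  4  5  6  7  8  9 10
g(k):  0  1  0  1  0  1  0  1  0  1  0
So g(10) = 0.
By the Sprague-Grundy theorem, the Grundy value of a sum of independent games is the XOR of the component values.
Combined value = 0 XOR 0 = 0.

0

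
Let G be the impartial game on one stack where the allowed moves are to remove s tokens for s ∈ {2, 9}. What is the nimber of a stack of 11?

0

Grundy values for subtraction set {2, 9}:
k:     0  1  2  3  4  5  6  7  8  9 10 11
g(k):  0  0  1  1  0  0  1  1  0  2  1  0
So g(11) = 0.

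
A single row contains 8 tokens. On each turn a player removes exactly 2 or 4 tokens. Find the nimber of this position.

Grundy values for subtraction set {2, 4}:
g(0) = mex{} = 0
g(1) = mex{} = 0
g(2) = mex{0} = 1
g(3) = mex{0} = 1
g(4) = mex{0,1} = 2
g(5) = mex{0,1} = 2
g(6) = mex{1,2} = 0
g(7) = mex{1,2} = 0
g(8) = mex{0,2} = 1
So g(8) = 1.

1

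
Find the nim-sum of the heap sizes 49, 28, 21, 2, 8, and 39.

In binary:
  110001  (49)
  011100  (28)
  010101  (21)
  000010  (2)
  001000  (8)
  100111  (39)
  ------
  010101  (21)

21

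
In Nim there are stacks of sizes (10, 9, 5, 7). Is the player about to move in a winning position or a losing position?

Nim-sum: 10 XOR 9 XOR 5 XOR 7 = 1.
The nim-sum is 1 ≠ 0, so this is an N-position: the player to move can win.

Winning position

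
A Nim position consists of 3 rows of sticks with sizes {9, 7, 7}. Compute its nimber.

9

Compute the nim-sum pairwise:
9 ⊕ 7 = 14
14 ⊕ 7 = 9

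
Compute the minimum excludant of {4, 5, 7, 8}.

0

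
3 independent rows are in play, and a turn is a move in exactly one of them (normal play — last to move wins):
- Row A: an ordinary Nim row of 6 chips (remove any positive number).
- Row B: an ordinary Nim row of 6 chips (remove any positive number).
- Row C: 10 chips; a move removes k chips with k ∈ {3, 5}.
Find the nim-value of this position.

Row A is a plain Nim row of size 6, so its Grundy value is 6.
Row B is a plain Nim row of size 6, so its Grundy value is 6.
Build the Grundy sequence for row C with g(k) = mex{g(k−s) : s ∈ {3, 5}, s ≤ k}:
k:     0  1  2  3  4  5  6  7  8  9 10
g(k):  0  0  0  1  1  1  2  2  0  0  0
So g(10) = 0.
The value of a disjunctive sum is the nim-sum of the parts.
Combined value = 6 ⊕ 6 ⊕ 0 = 0.

0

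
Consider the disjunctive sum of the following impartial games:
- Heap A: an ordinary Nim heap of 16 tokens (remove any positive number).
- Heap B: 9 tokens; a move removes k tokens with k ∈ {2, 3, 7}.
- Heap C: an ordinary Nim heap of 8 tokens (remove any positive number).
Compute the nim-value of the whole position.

Heap A is a plain Nim heap of size 16, so its Grundy value is 16.
Build the Grundy sequence for heap B with g(k) = mex{g(k−s) : s ∈ {2, 3, 7}, s ≤ k}:
g(0) = mex{} = 0
g(1) = mex{} = 0
g(2) = mex{0} = 1
g(3) = mex{0} = 1
g(4) = mex{0,1} = 2
g(5) = mex{1} = 0
g(6) = mex{1,2} = 0
g(7) = mex{0,2} = 1
g(8) = mex{0} = 1
g(9) = mex{0,1} = 2
So g(9) = 2.
Heap C is a plain Nim heap of size 8, so its Grundy value is 8.
The value of a disjunctive sum is the nim-sum of the parts.
Combined value = 16 XOR 2 XOR 8 = 26.

26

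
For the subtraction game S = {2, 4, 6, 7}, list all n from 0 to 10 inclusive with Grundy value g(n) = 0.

0, 1, 9, 10

Grundy values for subtraction set {2, 4, 6, 7}:
g(0) = mex{} = 0
g(1) = mex{} = 0
g(2) = mex{0} = 1
g(3) = mex{0} = 1
g(4) = mex{0,1} = 2
g(5) = mex{0,1} = 2
g(6) = mex{0,1,2} = 3
g(7) = mex{0,1,2} = 3
g(8) = mex{0,1,2,3} = 4
g(9) = mex{1,2,3} = 0
g(10) = mex{1,2,3,4} = 0
The P-positions (g = 0) in 0..10 are 0, 1, 9, 10.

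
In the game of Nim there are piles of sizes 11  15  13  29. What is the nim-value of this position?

20

Nim-sum: 11 XOR 15 XOR 13 XOR 29 = 20.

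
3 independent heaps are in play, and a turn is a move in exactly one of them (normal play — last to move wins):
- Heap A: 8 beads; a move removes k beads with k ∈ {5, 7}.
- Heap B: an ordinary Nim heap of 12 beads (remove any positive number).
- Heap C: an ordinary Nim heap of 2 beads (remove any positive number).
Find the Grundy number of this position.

15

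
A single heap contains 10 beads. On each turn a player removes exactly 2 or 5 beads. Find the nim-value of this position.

1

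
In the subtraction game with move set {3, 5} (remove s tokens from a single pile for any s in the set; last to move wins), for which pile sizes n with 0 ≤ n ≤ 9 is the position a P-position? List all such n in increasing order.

0, 1, 2, 8, 9

Build the Grundy sequence with g(k) = mex{g(k−s) : s ∈ {3, 5}, s ≤ k}:
g(0) = mex{} = 0
g(1) = mex{} = 0
g(2) = mex{} = 0
g(3) = mex{0} = 1
g(4) = mex{0} = 1
g(5) = mex{0} = 1
g(6) = mex{0,1} = 2
g(7) = mex{0,1} = 2
g(8) = mex{1} = 0
g(9) = mex{1,2} = 0
The P-positions (g = 0) in 0..9 are 0, 1, 2, 8, 9.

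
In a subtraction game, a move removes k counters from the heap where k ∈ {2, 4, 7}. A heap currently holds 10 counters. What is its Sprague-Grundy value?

Grundy values for subtraction set {2, 4, 7}:
g(0) = mex{} = 0
g(1) = mex{} = 0
g(2) = mex{0} = 1
g(3) = mex{0} = 1
g(4) = mex{0,1} = 2
g(5) = mex{0,1} = 2
g(6) = mex{1,2} = 0
g(7) = mex{0,1,2} = 3
g(8) = mex{0,2} = 1
g(9) = mex{1,2,3} = 0
g(10) = mex{0,1} = 2
So g(10) = 2.

2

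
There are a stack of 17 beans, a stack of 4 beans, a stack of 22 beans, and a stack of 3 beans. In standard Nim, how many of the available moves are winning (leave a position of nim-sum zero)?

Write each in binary and XOR column by column:
  10001  (17)
  00100  (4)
  10110  (22)
  00011  (3)
  -----
  00000  (0)
The nim-sum is already 0, so every move leaves a nonzero nim-sum — there are no winning moves.

0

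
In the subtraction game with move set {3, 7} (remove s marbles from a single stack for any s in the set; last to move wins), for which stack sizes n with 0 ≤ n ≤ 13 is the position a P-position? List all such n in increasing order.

0, 1, 2, 6, 10, 11, 12

Grundy values for subtraction set {3, 7}:
g(0) = mex{} = 0
g(1) = mex{} = 0
g(2) = mex{} = 0
g(3) = mex{0} = 1
g(4) = mex{0} = 1
g(5) = mex{0} = 1
g(6) = mex{1} = 0
g(7) = mex{0,1} = 2
g(8) = mex{0,1} = 2
g(9) = mex{0} = 1
g(10) = mex{1,2} = 0
g(11) = mex{1,2} = 0
g(12) = mex{1} = 0
g(13) = mex{0} = 1
The P-positions (g = 0) in 0..13 are 0, 1, 2, 6, 10, 11, 12.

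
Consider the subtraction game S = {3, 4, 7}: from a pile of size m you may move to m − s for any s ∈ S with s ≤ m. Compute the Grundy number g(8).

2

Build the Grundy sequence with g(k) = mex{g(k−s) : s ∈ {3, 4, 7}, s ≤ k}:
k:     0  1  2  3  4  5  6  7  8
g(k):  0  0  0  1  1  1  2  2  2
So g(8) = 2.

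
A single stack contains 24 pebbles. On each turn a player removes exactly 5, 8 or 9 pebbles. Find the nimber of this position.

2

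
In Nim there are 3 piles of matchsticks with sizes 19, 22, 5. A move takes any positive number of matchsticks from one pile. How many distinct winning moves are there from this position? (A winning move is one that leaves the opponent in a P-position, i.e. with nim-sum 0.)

Compute the nim-sum pairwise:
19 ^ 22 = 5
5 ^ 5 = 0
The nim-sum is already 0, so every move leaves a nonzero nim-sum — there are no winning moves.

0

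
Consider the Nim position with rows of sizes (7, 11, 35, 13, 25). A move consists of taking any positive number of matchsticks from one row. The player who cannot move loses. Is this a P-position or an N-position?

Compute the nim-sum pairwise:
7 ^ 11 = 12
12 ^ 35 = 47
47 ^ 13 = 34
34 ^ 25 = 59
The nim-sum is 59 ≠ 0, so this is an N-position: the player to move can win.

N-position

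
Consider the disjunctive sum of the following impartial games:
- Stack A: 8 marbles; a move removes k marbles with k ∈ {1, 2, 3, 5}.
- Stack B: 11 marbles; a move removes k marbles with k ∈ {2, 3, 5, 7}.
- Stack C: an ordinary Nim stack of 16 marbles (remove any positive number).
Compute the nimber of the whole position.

17

Grundy values for stack A (subtraction set {1, 2, 3, 5}):
g(0) = mex{} = 0
g(1) = mex{0} = 1
g(2) = mex{0,1} = 2
g(3) = mex{0,1,2} = 3
g(4) = mex{1,2,3} = 0
g(5) = mex{0,2,3} = 1
g(6) = mex{0,1,3} = 2
g(7) = mex{0,1,2} = 3
g(8) = mex{1,2,3} = 0
So g(8) = 0.
For stack B, compute g(0), g(1), … with moves {2, 3, 5, 7}:
g(0) = mex{} = 0
g(1) = mex{} = 0
g(2) = mex{0} = 1
g(3) = mex{0} = 1
g(4) = mex{0,1} = 2
g(5) = mex{0,1} = 2
g(6) = mex{0,1,2} = 3
g(7) = mex{0,1,2} = 3
g(8) = mex{0,1,2,3} = 4
g(9) = mex{1,2,3} = 0
g(10) = mex{1,2,3,4} = 0
g(11) = mex{0,2,3,4} = 1
So g(11) = 1.
Stack C is a plain Nim stack of size 16, so its Grundy value is 16.
By the Sprague-Grundy theorem, the Grundy value of a sum of independent games is the XOR of the component values.
Combined value = 0 XOR 1 XOR 16 = 17.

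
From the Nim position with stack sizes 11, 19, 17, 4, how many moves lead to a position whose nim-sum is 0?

Compute the nim-sum pairwise:
11 ⊕ 19 = 24
24 ⊕ 17 = 9
9 ⊕ 4 = 13
The overall nim-sum is X = 13. A stack of size p has a winning move iff p XOR X < p (reduce it to p XOR X).
  11: 11 XOR 13 = 6 < 11 — winning move (to 6).
  19: 19 XOR 13 = 30 ≥ 19 — no move.
  17: 17 XOR 13 = 28 ≥ 17 — no move.
  4: 4 XOR 13 = 9 ≥ 4 — no move.
That gives 1 winning move.

1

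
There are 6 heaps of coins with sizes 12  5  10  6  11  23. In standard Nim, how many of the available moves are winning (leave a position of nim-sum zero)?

Write each in binary and XOR column by column:
  01100  (12)
  00101  (5)
  01010  (10)
  00110  (6)
  01011  (11)
  10111  (23)
  -----
  11001  (25)
The overall nim-sum is X = 25. A heap of size p has a winning move iff p XOR X < p (reduce it to p XOR X).
  12: 12 XOR 25 = 21 ≥ 12 — no move.
  5: 5 XOR 25 = 28 ≥ 5 — no move.
  10: 10 XOR 25 = 19 ≥ 10 — no move.
  6: 6 XOR 25 = 31 ≥ 6 — no move.
  11: 11 XOR 25 = 18 ≥ 11 — no move.
  23: 23 XOR 25 = 14 < 23 — winning move (to 14).
That gives 1 winning move.

1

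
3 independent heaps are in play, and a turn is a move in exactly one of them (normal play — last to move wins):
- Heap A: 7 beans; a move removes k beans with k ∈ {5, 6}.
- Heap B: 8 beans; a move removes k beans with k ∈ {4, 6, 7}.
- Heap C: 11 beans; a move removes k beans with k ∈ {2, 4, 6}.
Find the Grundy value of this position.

Grundy values for heap A (subtraction set {5, 6}):
k:     0  1  2  3  4  5  6  7
g(k):  0  0  0  0  0  1  1  1
So g(7) = 1.
Grundy values for heap B (subtraction set {4, 6, 7}):
g(0) = mex{} = 0
g(1) = mex{} = 0
g(2) = mex{} = 0
g(3) = mex{} = 0
g(4) = mex{0} = 1
g(5) = mex{0} = 1
g(6) = mex{0} = 1
g(7) = mex{0} = 1
g(8) = mex{0,1} = 2
So g(8) = 2.
For heap C, compute g(0), g(1), … with moves {2, 4, 6}:
g(0) = mex{} = 0
g(1) = mex{} = 0
g(2) = mex{0} = 1
g(3) = mex{0} = 1
g(4) = mex{0,1} = 2
g(5) = mex{0,1} = 2
g(6) = mex{0,1,2} = 3
g(7) = mex{0,1,2} = 3
g(8) = mex{1,2,3} = 0
g(9) = mex{1,2,3} = 0
g(10) = mex{0,2,3} = 1
g(11) = mex{0,2,3} = 1
So g(11) = 1.
The value of a disjunctive sum is the nim-sum of the parts.
Combined value = 1 ⊕ 2 ⊕ 1 = 2.

2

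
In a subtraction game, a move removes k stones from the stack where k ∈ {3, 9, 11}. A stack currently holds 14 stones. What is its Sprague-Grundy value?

0

Grundy values for subtraction set {3, 9, 11}:
k:     0  1  2  3  4  5  6  7  8  9 10 11 12 13 14
g(k):  0  0  0  1  1  1  0  0  0  1  1  1  2  2  0
So g(14) = 0.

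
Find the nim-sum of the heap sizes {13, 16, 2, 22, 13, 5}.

1

Bitwise XOR of the heap sizes:
  01101  (13)
  10000  (16)
  00010  (2)
  10110  (22)
  01101  (13)
  00101  (5)
  -----
  00001  (1)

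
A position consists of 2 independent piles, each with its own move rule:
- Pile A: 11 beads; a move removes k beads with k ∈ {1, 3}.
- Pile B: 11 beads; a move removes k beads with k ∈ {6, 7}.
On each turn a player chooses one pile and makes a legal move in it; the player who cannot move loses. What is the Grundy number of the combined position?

Build the Grundy sequence for pile A with g(k) = mex{g(k−s) : s ∈ {1, 3}, s ≤ k}:
k:     0  1  2  3  4  5  6  7  8  9 10 11
g(k):  0  1  0  1  0  1  0  1  0  1  0  1
So g(11) = 1.
Grundy values for pile B (subtraction set {6, 7}):
g(0) = mex{} = 0
g(1) = mex{} = 0
g(2) = mex{} = 0
g(3) = mex{} = 0
g(4) = mex{} = 0
g(5) = mex{} = 0
g(6) = mex{0} = 1
g(7) = mex{0} = 1
g(8) = mex{0} = 1
g(9) = mex{0} = 1
g(10) = mex{0} = 1
g(11) = mex{0} = 1
So g(11) = 1.
The value of a disjunctive sum is the nim-sum of the parts.
Combined value = 1 ⊕ 1 = 0.

0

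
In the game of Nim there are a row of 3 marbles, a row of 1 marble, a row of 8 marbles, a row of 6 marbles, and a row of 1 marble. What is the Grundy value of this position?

Nim-sum: 3 ⊕ 1 ⊕ 8 ⊕ 6 ⊕ 1 = 13.

13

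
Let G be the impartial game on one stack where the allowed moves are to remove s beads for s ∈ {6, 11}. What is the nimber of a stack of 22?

0

Build the Grundy sequence with g(k) = mex{g(k−s) : s ∈ {6, 11}, s ≤ k}:
k:     0  1  2  3  4  5  6  7  8  9 10 11 12 13 14 15 16 17 18 19 20 21 22
g(k):  0  0  0  0  0  0  1  1  1  1  1  1  2  2  2  2  2  0  0  0  0  0  0
So g(22) = 0.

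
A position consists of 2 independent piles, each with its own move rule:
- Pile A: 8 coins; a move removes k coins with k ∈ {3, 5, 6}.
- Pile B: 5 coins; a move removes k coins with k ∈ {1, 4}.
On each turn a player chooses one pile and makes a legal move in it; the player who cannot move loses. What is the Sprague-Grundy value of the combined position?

2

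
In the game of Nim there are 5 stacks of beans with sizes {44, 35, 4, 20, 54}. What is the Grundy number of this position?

Nim-sum: 44 ^ 35 ^ 4 ^ 20 ^ 54 = 41.

41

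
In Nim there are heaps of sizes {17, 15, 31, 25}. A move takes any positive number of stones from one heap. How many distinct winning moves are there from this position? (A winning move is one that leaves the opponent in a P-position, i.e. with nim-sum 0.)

3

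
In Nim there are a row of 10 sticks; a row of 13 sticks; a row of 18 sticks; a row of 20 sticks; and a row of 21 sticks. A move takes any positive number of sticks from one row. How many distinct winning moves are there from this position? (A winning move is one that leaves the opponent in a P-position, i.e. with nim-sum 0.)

3

Compute the nim-sum pairwise:
10 ^ 13 = 7
7 ^ 18 = 21
21 ^ 20 = 1
1 ^ 21 = 20
The overall nim-sum is X = 20. A row of size p has a winning move iff p XOR X < p (reduce it to p XOR X).
  10: 10 XOR 20 = 30 ≥ 10 — no move.
  13: 13 XOR 20 = 25 ≥ 13 — no move.
  18: 18 XOR 20 = 6 < 18 — winning move (to 6).
  20: 20 XOR 20 = 0 < 20 — winning move (to 0).
  21: 21 XOR 20 = 1 < 21 — winning move (to 1).
That gives 3 winning moves.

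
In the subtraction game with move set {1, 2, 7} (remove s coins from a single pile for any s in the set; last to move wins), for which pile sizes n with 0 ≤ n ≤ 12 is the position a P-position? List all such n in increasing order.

0, 3, 6, 9, 12

Build the Grundy sequence with g(k) = mex{g(k−s) : s ∈ {1, 2, 7}, s ≤ k}:
k:     0  1  2  3  4  5  6  7  8  9 10 11 12
g(k):  0  1  2  0  1  2  0  1  2  0  1  2  0
The P-positions (g = 0) in 0..12 are 0, 3, 6, 9, 12.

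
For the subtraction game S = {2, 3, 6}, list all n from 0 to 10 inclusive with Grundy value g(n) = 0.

0, 1, 5, 9, 10

Build the Grundy sequence with g(k) = mex{g(k−s) : s ∈ {2, 3, 6}, s ≤ k}:
g(0) = mex{} = 0
g(1) = mex{} = 0
g(2) = mex{0} = 1
g(3) = mex{0} = 1
g(4) = mex{0,1} = 2
g(5) = mex{1} = 0
g(6) = mex{0,1,2} = 3
g(7) = mex{0,2} = 1
g(8) = mex{0,1,3} = 2
g(9) = mex{1,3} = 0
g(10) = mex{1,2} = 0
The P-positions (g = 0) in 0..10 are 0, 1, 5, 9, 10.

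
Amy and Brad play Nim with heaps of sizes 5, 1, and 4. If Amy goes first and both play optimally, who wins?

Brad wins

Compute the nim-sum pairwise:
5 ⊕ 1 = 4
4 ⊕ 4 = 0
The nim-sum is 0, so this is a P-position: the player to move is in a losing position under optimal play; Amy is about to move from it and so loses — Brad wins.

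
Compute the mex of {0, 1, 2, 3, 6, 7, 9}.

4

The values 0, 1, 2, 3 are all present; 4 is the first non-negative integer missing from the set.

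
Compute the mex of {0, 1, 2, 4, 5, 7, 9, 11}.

3

The values 0, 1, 2 are all present; 3 is the first non-negative integer missing from the set.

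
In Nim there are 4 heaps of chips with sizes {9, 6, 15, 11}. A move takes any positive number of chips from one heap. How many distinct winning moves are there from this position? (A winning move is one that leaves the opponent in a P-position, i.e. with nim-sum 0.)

3

Bitwise XOR of the heap sizes:
  1001  (9)
  0110  (6)
  1111  (15)
  1011  (11)
  ----
  1011  (11)
The overall nim-sum is X = 11. A heap of size p has a winning move iff p XOR X < p (reduce it to p XOR X).
  9: 9 XOR 11 = 2 < 9 — winning move (to 2).
  6: 6 XOR 11 = 13 ≥ 6 — no move.
  15: 15 XOR 11 = 4 < 15 — winning move (to 4).
  11: 11 XOR 11 = 0 < 11 — winning move (to 0).
That gives 3 winning moves.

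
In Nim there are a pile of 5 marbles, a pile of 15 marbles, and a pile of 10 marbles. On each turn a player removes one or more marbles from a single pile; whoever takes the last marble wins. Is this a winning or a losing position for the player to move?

Losing position

Compute the nim-sum pairwise:
5 ^ 15 = 10
10 ^ 10 = 0
The nim-sum is 0, so this is a P-position: the player to move is in a losing position under optimal play.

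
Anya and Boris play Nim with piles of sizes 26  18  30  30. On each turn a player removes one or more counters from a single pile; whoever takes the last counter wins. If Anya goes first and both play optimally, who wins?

Compute the nim-sum pairwise:
26 ^ 18 = 8
8 ^ 30 = 22
22 ^ 30 = 8
The nim-sum is 8 ≠ 0, so this is an N-position: the player to move can win; Anya has a winning move.

Anya wins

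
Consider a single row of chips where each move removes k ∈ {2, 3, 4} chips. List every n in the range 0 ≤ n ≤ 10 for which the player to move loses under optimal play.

Compute g(0), g(1), … for moves {2, 3, 4}:
g(0) = mex{} = 0
g(1) = mex{} = 0
g(2) = mex{0} = 1
g(3) = mex{0} = 1
g(4) = mex{0,1} = 2
g(5) = mex{0,1} = 2
g(6) = mex{1,2} = 0
g(7) = mex{1,2} = 0
g(8) = mex{0,2} = 1
g(9) = mex{0,2} = 1
g(10) = mex{0,1} = 2
The P-positions (g = 0) in 0..10 are 0, 1, 6, 7.

0, 1, 6, 7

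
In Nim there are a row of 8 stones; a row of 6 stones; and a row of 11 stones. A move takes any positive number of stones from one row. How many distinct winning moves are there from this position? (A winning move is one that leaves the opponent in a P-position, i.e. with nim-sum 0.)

1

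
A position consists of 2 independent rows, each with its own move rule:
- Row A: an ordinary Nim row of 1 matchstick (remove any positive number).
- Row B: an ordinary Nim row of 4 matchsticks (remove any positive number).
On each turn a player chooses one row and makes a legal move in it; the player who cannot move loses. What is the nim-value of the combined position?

5

Row A is a plain Nim row of size 1, so its Grundy value is 1.
Row B is a plain Nim row of size 4, so its Grundy value is 4.
By the Sprague-Grundy theorem, the Grundy value of a sum of independent games is the XOR of the component values.
Combined value = 1 XOR 4 = 5.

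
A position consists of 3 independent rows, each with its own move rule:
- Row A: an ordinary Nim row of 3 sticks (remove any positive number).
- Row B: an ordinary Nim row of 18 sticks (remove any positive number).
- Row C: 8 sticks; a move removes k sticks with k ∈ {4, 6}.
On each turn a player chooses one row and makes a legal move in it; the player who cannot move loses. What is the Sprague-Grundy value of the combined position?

19

Row A is a plain Nim row of size 3, so its Grundy value is 3.
Row B is a plain Nim row of size 18, so its Grundy value is 18.
Build the Grundy sequence for row C with g(k) = mex{g(k−s) : s ∈ {4, 6}, s ≤ k}:
g(0) = mex{} = 0
g(1) = mex{} = 0
g(2) = mex{} = 0
g(3) = mex{} = 0
g(4) = mex{0} = 1
g(5) = mex{0} = 1
g(6) = mex{0} = 1
g(7) = mex{0} = 1
g(8) = mex{0,1} = 2
So g(8) = 2.
The value of a disjunctive sum is the nim-sum of the parts.
Combined value = 3 XOR 18 XOR 2 = 19.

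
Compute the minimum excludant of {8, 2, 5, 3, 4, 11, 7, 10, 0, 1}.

The values 0, 1, 2, 3, 4, 5 are all present; 6 is the first non-negative integer missing from the set.

6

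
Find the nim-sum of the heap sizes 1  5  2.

6

Write each in binary and XOR column by column:
  001  (1)
  101  (5)
  010  (2)
  ---
  110  (6)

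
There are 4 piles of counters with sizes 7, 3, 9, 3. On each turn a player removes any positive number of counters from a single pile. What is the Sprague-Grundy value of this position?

Write each in binary and XOR column by column:
  0111  (7)
  0011  (3)
  1001  (9)
  0011  (3)
  ----
  1110  (14)

14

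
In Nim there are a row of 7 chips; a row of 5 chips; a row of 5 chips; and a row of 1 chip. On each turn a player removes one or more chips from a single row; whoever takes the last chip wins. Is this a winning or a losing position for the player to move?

Nim-sum: 7 ^ 5 ^ 5 ^ 1 = 6.
The nim-sum is 6 ≠ 0, so this is an N-position: the player to move can win.

Winning position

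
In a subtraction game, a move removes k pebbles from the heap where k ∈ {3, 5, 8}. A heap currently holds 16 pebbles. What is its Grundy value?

Compute g(0), g(1), … for moves {3, 5, 8}:
k:     0  1  2  3  4  5  6  7  8  9 10 11 12 13 14 15 16
g(k):  0  0  0  1  1  1  2  2  2  3  3  0  0  0  1  1  1
So g(16) = 1.

1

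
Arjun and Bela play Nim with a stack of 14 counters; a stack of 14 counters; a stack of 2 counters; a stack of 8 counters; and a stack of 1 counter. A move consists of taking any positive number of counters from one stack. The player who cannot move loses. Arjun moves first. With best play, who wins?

Bitwise XOR of the heap sizes:
  1110  (14)
  1110  (14)
  0010  (2)
  1000  (8)
  0001  (1)
  ----
  1011  (11)
The nim-sum is 11 ≠ 0, so this is an N-position: the player to move can win; Arjun has a winning move.

Arjun wins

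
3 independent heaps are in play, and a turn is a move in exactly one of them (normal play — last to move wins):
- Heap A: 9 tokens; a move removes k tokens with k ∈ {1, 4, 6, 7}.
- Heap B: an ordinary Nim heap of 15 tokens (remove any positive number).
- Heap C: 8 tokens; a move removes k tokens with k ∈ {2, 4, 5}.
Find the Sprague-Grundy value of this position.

13

Build the Grundy sequence for heap A with g(k) = mex{g(k−s) : s ∈ {1, 4, 6, 7}, s ≤ k}:
k:     0  1  2  3  4  5  6  7  8  9
g(k):  0  1  0  1  2  0  1  2  3  2
So g(9) = 2.
Heap B is a plain Nim heap of size 15, so its Grundy value is 15.
For heap C, compute g(0), g(1), … with moves {2, 4, 5}:
g(0) = mex{} = 0
g(1) = mex{} = 0
g(2) = mex{0} = 1
g(3) = mex{0} = 1
g(4) = mex{0,1} = 2
g(5) = mex{0,1} = 2
g(6) = mex{0,1,2} = 3
g(7) = mex{1,2} = 0
g(8) = mex{1,2,3} = 0
So g(8) = 0.
By the Sprague-Grundy theorem, the Grundy value of a sum of independent games is the XOR of the component values.
Combined value = 2 ⊕ 15 ⊕ 0 = 13.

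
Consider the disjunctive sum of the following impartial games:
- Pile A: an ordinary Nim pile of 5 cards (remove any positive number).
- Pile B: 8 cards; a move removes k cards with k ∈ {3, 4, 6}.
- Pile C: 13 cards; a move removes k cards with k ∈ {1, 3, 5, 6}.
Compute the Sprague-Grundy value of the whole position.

7

Pile A is a plain Nim pile of size 5, so its Grundy value is 5.
Grundy values for pile B (subtraction set {3, 4, 6}):
g(0) = mex{} = 0
g(1) = mex{} = 0
g(2) = mex{} = 0
g(3) = mex{0} = 1
g(4) = mex{0} = 1
g(5) = mex{0} = 1
g(6) = mex{0,1} = 2
g(7) = mex{0,1} = 2
g(8) = mex{0,1} = 2
So g(8) = 2.
Build the Grundy sequence for pile C with g(k) = mex{g(k−s) : s ∈ {1, 3, 5, 6}, s ≤ k}:
g(0) = mex{} = 0
g(1) = mex{0} = 1
g(2) = mex{1} = 0
g(3) = mex{0} = 1
g(4) = mex{1} = 0
g(5) = mex{0} = 1
g(6) = mex{0,1} = 2
g(7) = mex{0,1,2} = 3
g(8) = mex{0,1,3} = 2
g(9) = mex{0,1,2} = 3
g(10) = mex{0,1,3} = 2
g(11) = mex{1,2} = 0
g(12) = mex{0,2,3} = 1
g(13) = mex{1,2,3} = 0
So g(13) = 0.
By the Sprague-Grundy theorem, the Grundy value of a sum of independent games is the XOR of the component values.
Combined value = 5 XOR 2 XOR 0 = 7.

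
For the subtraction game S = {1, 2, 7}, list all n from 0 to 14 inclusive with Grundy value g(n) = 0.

Build the Grundy sequence with g(k) = mex{g(k−s) : s ∈ {1, 2, 7}, s ≤ k}:
k:     0  1  2  3  4  5  6  7  8  9 10 11 12 13 14
g(k):  0  1  2  0  1  2  0  1  2  0  1  2  0  1  2
The P-positions (g = 0) in 0..14 are 0, 3, 6, 9, 12.

0, 3, 6, 9, 12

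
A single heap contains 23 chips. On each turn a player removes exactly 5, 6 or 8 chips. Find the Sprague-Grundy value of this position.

2

Build the Grundy sequence with g(k) = mex{g(k−s) : s ∈ {5, 6, 8}, s ≤ k}:
k:     0  1  2  3  4  5  6  7  8  9 10 11 12 13 14 15 16 17 18 19 20 21 22 23
g(k):  0  0  0  0  0  1  1  1  1  1  2  2  2  0  0  0  0  0  1  1  1  1  1  2
So g(23) = 2.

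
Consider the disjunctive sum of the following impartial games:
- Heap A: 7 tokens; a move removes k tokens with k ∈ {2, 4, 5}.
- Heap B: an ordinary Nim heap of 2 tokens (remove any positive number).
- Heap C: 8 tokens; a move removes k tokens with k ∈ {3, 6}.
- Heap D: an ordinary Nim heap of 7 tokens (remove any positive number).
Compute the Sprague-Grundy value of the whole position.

For heap A, compute g(0), g(1), … with moves {2, 4, 5}:
g(0) = mex{} = 0
g(1) = mex{} = 0
g(2) = mex{0} = 1
g(3) = mex{0} = 1
g(4) = mex{0,1} = 2
g(5) = mex{0,1} = 2
g(6) = mex{0,1,2} = 3
g(7) = mex{1,2} = 0
So g(7) = 0.
Heap B is a plain Nim heap of size 2, so its Grundy value is 2.
Grundy values for heap C (subtraction set {3, 6}):
g(0) = mex{} = 0
g(1) = mex{} = 0
g(2) = mex{} = 0
g(3) = mex{0} = 1
g(4) = mex{0} = 1
g(5) = mex{0} = 1
g(6) = mex{0,1} = 2
g(7) = mex{0,1} = 2
g(8) = mex{0,1} = 2
So g(8) = 2.
Heap D is a plain Nim heap of size 7, so its Grundy value is 7.
By the Sprague-Grundy theorem, the Grundy value of a sum of independent games is the XOR of the component values.
Combined value = 0 ⊕ 2 ⊕ 2 ⊕ 7 = 7.

7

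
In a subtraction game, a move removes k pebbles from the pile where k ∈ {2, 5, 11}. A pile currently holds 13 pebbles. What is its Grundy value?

3

Grundy values for subtraction set {2, 5, 11}:
g(0) = mex{} = 0
g(1) = mex{} = 0
g(2) = mex{0} = 1
g(3) = mex{0} = 1
g(4) = mex{1} = 0
g(5) = mex{0,1} = 2
g(6) = mex{0} = 1
g(7) = mex{1,2} = 0
g(8) = mex{1} = 0
g(9) = mex{0} = 1
g(10) = mex{0,2} = 1
g(11) = mex{0,1} = 2
g(12) = mex{0,1} = 2
g(13) = mex{0,1,2} = 3
So g(13) = 3.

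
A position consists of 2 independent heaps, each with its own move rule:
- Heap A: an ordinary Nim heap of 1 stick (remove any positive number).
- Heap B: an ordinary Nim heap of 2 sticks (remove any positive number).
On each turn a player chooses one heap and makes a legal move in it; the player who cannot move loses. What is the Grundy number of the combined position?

3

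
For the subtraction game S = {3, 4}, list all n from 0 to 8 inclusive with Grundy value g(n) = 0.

Compute g(0), g(1), … for moves {3, 4}:
k:     0  1  2  3  4  5  6  7  8
g(k):  0  0  0  1  1  1  2  0  0
The P-positions (g = 0) in 0..8 are 0, 1, 2, 7, 8.

0, 1, 2, 7, 8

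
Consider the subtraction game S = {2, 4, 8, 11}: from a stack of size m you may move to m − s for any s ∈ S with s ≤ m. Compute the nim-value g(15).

1

Grundy values for subtraction set {2, 4, 8, 11}:
k:     0  1  2  3  4  5  6  7  8  9 10 11 12 13 14 15
g(k):  0  0  1  1  2  2  0  0  1  1  2  2  3  0  4  1
So g(15) = 1.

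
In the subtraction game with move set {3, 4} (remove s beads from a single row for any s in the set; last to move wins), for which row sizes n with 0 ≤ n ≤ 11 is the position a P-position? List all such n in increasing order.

Build the Grundy sequence with g(k) = mex{g(k−s) : s ∈ {3, 4}, s ≤ k}:
k:     0  1  2  3  4  5  6  7  8  9 10 11
g(k):  0  0  0  1  1  1  2  0  0  0  1  1
The P-positions (g = 0) in 0..11 are 0, 1, 2, 7, 8, 9.

0, 1, 2, 7, 8, 9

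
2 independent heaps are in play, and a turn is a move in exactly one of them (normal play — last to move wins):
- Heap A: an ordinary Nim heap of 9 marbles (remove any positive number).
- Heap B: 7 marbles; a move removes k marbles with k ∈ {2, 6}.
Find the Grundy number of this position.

8

Heap A is a plain Nim heap of size 9, so its Grundy value is 9.
For heap B, compute g(0), g(1), … with moves {2, 6}:
g(0) = mex{} = 0
g(1) = mex{} = 0
g(2) = mex{0} = 1
g(3) = mex{0} = 1
g(4) = mex{1} = 0
g(5) = mex{1} = 0
g(6) = mex{0} = 1
g(7) = mex{0} = 1
So g(7) = 1.
By the Sprague-Grundy theorem, the Grundy value of a sum of independent games is the XOR of the component values.
Combined value = 9 XOR 1 = 8.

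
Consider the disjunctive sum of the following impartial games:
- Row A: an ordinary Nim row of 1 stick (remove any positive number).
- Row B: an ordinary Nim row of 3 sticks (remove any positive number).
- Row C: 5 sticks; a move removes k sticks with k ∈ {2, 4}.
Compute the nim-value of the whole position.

0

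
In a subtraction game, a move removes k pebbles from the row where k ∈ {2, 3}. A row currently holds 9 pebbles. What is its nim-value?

Compute g(0), g(1), … for moves {2, 3}:
k:     0  1  2  3  4  5  6  7  8  9
g(k):  0  0  1  1  2  0  0  1  1  2
So g(9) = 2.

2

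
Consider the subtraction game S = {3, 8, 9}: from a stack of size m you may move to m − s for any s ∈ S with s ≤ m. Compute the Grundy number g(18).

0

Grundy values for subtraction set {3, 8, 9}:
k:     0  1  2  3  4  5  6  7  8  9 10 11 12 13 14 15 16 17 18
g(k):  0  0  0  1  1  1  0  0  2  1  1  3  0  0  2  1  1  0  0
So g(18) = 0.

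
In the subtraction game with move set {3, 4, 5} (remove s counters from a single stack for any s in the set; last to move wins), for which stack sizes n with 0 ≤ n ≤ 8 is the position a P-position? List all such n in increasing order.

Compute g(0), g(1), … for moves {3, 4, 5}:
g(0) = mex{} = 0
g(1) = mex{} = 0
g(2) = mex{} = 0
g(3) = mex{0} = 1
g(4) = mex{0} = 1
g(5) = mex{0} = 1
g(6) = mex{0,1} = 2
g(7) = mex{0,1} = 2
g(8) = mex{1} = 0
The P-positions (g = 0) in 0..8 are 0, 1, 2, 8.

0, 1, 2, 8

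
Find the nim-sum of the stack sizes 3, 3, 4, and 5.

1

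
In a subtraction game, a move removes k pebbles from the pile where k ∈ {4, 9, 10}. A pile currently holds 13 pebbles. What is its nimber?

3

Build the Grundy sequence with g(k) = mex{g(k−s) : s ∈ {4, 9, 10}, s ≤ k}:
g(0) = mex{} = 0
g(1) = mex{} = 0
g(2) = mex{} = 0
g(3) = mex{} = 0
g(4) = mex{0} = 1
g(5) = mex{0} = 1
g(6) = mex{0} = 1
g(7) = mex{0} = 1
g(8) = mex{1} = 0
g(9) = mex{0,1} = 2
g(10) = mex{0,1} = 2
g(11) = mex{0,1} = 2
g(12) = mex{0} = 1
g(13) = mex{0,1,2} = 3
So g(13) = 3.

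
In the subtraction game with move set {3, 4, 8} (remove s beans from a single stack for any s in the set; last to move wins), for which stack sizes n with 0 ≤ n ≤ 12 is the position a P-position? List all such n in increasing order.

0, 1, 2, 7, 12

Grundy values for subtraction set {3, 4, 8}:
k:     0  1  2  3  4  5  6  7  8  9 10 11 12
g(k):  0  0  0  1  1  1  2  0  2  3  1  3  0
The P-positions (g = 0) in 0..12 are 0, 1, 2, 7, 12.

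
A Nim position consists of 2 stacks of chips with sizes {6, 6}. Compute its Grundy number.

0

Bitwise XOR of the heap sizes:
  110  (6)
  110  (6)
  ---
  000  (0)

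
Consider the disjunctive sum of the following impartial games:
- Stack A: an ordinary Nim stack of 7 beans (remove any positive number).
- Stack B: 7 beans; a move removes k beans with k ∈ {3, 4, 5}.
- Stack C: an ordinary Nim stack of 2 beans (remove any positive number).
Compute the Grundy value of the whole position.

Stack A is a plain Nim stack of size 7, so its Grundy value is 7.
Grundy values for stack B (subtraction set {3, 4, 5}):
g(0) = mex{} = 0
g(1) = mex{} = 0
g(2) = mex{} = 0
g(3) = mex{0} = 1
g(4) = mex{0} = 1
g(5) = mex{0} = 1
g(6) = mex{0,1} = 2
g(7) = mex{0,1} = 2
So g(7) = 2.
Stack C is a plain Nim stack of size 2, so its Grundy value is 2.
By the Sprague-Grundy theorem, the Grundy value of a sum of independent games is the XOR of the component values.
Combined value = 7 XOR 2 XOR 2 = 7.

7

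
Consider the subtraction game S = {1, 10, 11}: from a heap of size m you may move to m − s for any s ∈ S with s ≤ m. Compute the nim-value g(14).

2

Grundy values for subtraction set {1, 10, 11}:
g(0) = mex{} = 0
g(1) = mex{0} = 1
g(2) = mex{1} = 0
g(3) = mex{0} = 1
g(4) = mex{1} = 0
g(5) = mex{0} = 1
g(6) = mex{1} = 0
g(7) = mex{0} = 1
g(8) = mex{1} = 0
g(9) = mex{0} = 1
g(10) = mex{0,1} = 2
g(11) = mex{0,1,2} = 3
g(12) = mex{0,1,3} = 2
g(13) = mex{0,1,2} = 3
g(14) = mex{0,1,3} = 2
So g(14) = 2.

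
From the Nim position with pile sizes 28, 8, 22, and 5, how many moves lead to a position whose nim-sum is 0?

3

In binary:
  11100  (28)
  01000  (8)
  10110  (22)
  00101  (5)
  -----
  00111  (7)
The overall nim-sum is X = 7. A pile of size p has a winning move iff p XOR X < p (reduce it to p XOR X).
  28: 28 XOR 7 = 27 < 28 — winning move (to 27).
  8: 8 XOR 7 = 15 ≥ 8 — no move.
  22: 22 XOR 7 = 17 < 22 — winning move (to 17).
  5: 5 XOR 7 = 2 < 5 — winning move (to 2).
That gives 3 winning moves.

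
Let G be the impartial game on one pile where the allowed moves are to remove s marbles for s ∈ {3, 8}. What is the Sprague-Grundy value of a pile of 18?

0

Build the Grundy sequence with g(k) = mex{g(k−s) : s ∈ {3, 8}, s ≤ k}:
k:     0  1  2  3  4  5  6  7  8  9 10 11 12 13 14 15 16 17 18
g(k):  0  0  0  1  1  1  0  0  2  1  1  0  0  0  1  1  1  0  0
So g(18) = 0.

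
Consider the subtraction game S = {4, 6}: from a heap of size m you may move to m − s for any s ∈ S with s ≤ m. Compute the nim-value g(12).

Grundy values for subtraction set {4, 6}:
g(0) = mex{} = 0
g(1) = mex{} = 0
g(2) = mex{} = 0
g(3) = mex{} = 0
g(4) = mex{0} = 1
g(5) = mex{0} = 1
g(6) = mex{0} = 1
g(7) = mex{0} = 1
g(8) = mex{0,1} = 2
g(9) = mex{0,1} = 2
g(10) = mex{1} = 0
g(11) = mex{1} = 0
g(12) = mex{1,2} = 0
So g(12) = 0.

0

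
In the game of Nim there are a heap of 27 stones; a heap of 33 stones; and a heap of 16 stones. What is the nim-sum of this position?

42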